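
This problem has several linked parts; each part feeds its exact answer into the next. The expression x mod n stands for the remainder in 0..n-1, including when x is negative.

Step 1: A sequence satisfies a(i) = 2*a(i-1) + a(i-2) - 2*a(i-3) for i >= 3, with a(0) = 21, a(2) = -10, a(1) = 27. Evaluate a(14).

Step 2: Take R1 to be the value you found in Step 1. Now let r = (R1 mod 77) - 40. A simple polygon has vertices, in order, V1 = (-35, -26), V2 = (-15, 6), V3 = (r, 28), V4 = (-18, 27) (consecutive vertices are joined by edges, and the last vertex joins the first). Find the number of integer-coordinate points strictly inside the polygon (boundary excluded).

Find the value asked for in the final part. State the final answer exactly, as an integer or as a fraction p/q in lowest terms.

582

Step 1: a(3) = 2*(-10) + 1*(27) - 2*(21) = -35; iterating: a(3)=-35, a(4)=-134, a(5)=-283, a(6)=-630, a(7)=-1275, a(8)=-2614, a(9)=-5243, a(10)=-10550, a(11)=-21115, a(12)=-42294, a(13)=-84603, a(14)=-169270; answer -169270
Step 2: R1 = -169270; r = 13; cross terms: (-35*6 - -15*-26)=-600, (-15*28 - 13*6)=-498, (13*27 - -18*28)=855, (-18*-26 - -35*27)=1413; twice the area = |1170| = 1170; area = 585; boundary points = 4 + 2 + 1 + 1 = 8; strictly interior points = area - boundary/2 + 1 = 582; answer 582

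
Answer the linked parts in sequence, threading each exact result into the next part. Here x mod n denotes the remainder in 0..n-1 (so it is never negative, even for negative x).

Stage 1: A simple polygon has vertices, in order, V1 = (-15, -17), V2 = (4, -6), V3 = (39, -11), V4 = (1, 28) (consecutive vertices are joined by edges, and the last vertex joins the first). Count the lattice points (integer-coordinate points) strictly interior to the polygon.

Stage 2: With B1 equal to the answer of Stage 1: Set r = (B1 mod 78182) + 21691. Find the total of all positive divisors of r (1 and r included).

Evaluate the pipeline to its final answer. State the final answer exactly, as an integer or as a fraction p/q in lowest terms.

Stage 1: cross terms: (-15*-6 - 4*-17)=158, (4*-11 - 39*-6)=190, (39*28 - 1*-11)=1103, (1*-17 - -15*28)=403; twice the area = |1854| = 1854; area = 927; boundary points = 1 + 5 + 1 + 1 = 8; strictly interior points = area - boundary/2 + 1 = 924; answer 924
Stage 2: B1 = 924; r = 22615; 22615 = 5 * 4523; sigma = (1 + 5) * (1 + 4523) = 6 * 4524 = 27144; answer 27144

27144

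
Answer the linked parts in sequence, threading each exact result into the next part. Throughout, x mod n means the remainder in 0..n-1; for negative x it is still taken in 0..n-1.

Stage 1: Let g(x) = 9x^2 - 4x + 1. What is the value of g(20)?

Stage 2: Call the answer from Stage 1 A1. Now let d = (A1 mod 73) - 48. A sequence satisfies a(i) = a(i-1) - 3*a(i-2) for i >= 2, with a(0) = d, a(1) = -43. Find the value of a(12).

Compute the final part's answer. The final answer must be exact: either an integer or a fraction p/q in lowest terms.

16649

Stage 1: 9*(20)^2 - 4*(20)^1 + 1 = (3600) + (-80) + (1) = 3521; answer 3521
Stage 2: A1 = 3521; d = -31; a(2) = 1*(-43) - 3*(-31) = 50; iterating: a(2)=50, a(3)=179, a(4)=29, a(5)=-508, a(6)=-595, a(7)=929, a(8)=2714, a(9)=-73, a(10)=-8215, a(11)=-7996, a(12)=16649; answer 16649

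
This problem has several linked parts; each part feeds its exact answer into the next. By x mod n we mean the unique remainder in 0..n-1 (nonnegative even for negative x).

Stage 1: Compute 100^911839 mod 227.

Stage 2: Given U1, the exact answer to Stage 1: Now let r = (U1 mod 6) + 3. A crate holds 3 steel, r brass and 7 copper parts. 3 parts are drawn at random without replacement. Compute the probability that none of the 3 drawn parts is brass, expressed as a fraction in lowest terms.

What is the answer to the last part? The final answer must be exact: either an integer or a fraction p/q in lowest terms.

60/143

Stage 1: squarings mod 227: 100^1=100, 100^2=12, 100^4=144, 100^8=79, 100^16=112, 100^32=59, 100^64=76, 100^128=101, 100^256=213, 100^512=196, 100^1024=53, 100^2048=85, 100^4096=188, 100^8192=159, 100^16384=84, 100^32768=19, 100^65536=134, 100^131072=23, 100^262144=75, 100^524288=177; 100^911839 = 100^1 * 100^2 * 100^4 * 100^8 * 100^16 * 100^64 * 100^128 * 100^256 * 100^2048 * 100^8192 * 100^16384 * 100^32768 * 100^65536 * 100^262144 * 100^524288 = 90 (mod 227); answer 90
Stage 2: U1 = 90; r = 3; total draws C(13,3) = 286; favorable C(10,3) = 120; P = 60/143; answer 60/143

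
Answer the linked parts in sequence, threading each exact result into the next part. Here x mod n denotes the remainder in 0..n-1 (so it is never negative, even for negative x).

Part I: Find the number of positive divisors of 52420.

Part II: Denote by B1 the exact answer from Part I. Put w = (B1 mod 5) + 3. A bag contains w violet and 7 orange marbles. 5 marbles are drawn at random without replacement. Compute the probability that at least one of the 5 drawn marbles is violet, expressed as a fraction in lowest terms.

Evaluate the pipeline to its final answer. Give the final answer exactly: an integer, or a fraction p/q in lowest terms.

Part I: 52420 = 2^2 * 5 * 2621; number of divisors = (2+1) * (1+1) * (1+1) = 12; answer 12
Part II: B1 = 12; w = 5; total draws C(12,5) = 792; complement C(7,5) = 21; favorable 792 - 21 = 771; P = 257/264; answer 257/264

257/264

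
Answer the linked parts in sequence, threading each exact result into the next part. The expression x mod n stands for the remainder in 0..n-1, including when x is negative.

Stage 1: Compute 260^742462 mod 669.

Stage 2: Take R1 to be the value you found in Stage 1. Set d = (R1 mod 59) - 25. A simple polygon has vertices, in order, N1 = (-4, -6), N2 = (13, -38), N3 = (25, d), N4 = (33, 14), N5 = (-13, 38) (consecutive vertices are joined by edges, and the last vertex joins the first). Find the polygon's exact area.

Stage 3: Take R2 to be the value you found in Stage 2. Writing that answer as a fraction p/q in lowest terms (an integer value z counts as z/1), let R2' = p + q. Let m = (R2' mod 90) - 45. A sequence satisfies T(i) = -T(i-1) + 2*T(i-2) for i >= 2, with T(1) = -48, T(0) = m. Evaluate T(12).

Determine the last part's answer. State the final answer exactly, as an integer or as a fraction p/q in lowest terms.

Stage 1: squarings mod 669: 260^1=260, 260^2=31, 260^4=292, 260^8=301, 260^16=286, 260^32=178, 260^64=241, 260^128=547, 260^256=166, 260^512=127, 260^1024=73, 260^2048=646, 260^4096=529, 260^8192=199, 260^16384=130, 260^32768=175, 260^65536=520, 260^131072=124, 260^262144=658, 260^524288=121; 260^742462 = 260^2 * 260^4 * 260^8 * 260^16 * 260^32 * 260^1024 * 260^4096 * 260^16384 * 260^65536 * 260^131072 * 260^524288 = 499 (mod 669); answer 499
Stage 2: R1 = 499; d = 2; cross terms: (-4*-38 - 13*-6)=230, (13*2 - 25*-38)=976, (25*14 - 33*2)=284, (33*38 - -13*14)=1436, (-13*-6 - -4*38)=230; twice the area = |3156| = 3156; area = 1578; answer 1578
Stage 3: R2 = 1578; threaded value p + q = 1579; m = 4; T(2) = -1*(-48) + 2*(4) = 56; iterating: T(2)=56, T(3)=-152, T(4)=264, T(5)=-568, T(6)=1096, T(7)=-2232, T(8)=4424, T(9)=-8888, T(10)=17736, T(11)=-35512, T(12)=70984; answer 70984

70984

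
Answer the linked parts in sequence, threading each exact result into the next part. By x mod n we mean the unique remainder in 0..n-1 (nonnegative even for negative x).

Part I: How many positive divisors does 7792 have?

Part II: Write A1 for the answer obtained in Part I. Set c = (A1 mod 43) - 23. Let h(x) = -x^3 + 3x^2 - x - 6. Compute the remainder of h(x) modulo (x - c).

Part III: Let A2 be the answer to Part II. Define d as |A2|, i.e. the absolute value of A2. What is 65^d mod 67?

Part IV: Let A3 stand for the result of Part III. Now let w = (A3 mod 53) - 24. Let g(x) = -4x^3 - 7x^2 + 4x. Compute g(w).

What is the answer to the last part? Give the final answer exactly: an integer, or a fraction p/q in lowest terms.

-6127

Part I: 7792 = 2^4 * 487; number of divisors = (4+1) * (1+1) = 10; answer 10
Part II: A1 = 10; c = -13; remainder = value at the root: -1*(-13)^3 + 3*(-13)^2 - 1*(-13)^1 - 6 = (2197) + (507) + (13) + (-6) = 2711; answer 2711
Part III: A2 = 2711; d = 2711; squarings mod 67: 65^1=65, 65^2=4, 65^4=16, 65^8=55, 65^16=10, 65^32=33, 65^64=17, 65^128=21, 65^256=39, 65^512=47, 65^1024=65, 65^2048=4; 65^2711 = 65^1 * 65^2 * 65^4 * 65^16 * 65^128 * 65^512 * 65^2048 = 35 (mod 67); answer 35
Part IV: A3 = 35; w = 11; -4*(11)^3 - 7*(11)^2 + 4*(11)^1 = (-5324) + (-847) + (44) = -6127; answer -6127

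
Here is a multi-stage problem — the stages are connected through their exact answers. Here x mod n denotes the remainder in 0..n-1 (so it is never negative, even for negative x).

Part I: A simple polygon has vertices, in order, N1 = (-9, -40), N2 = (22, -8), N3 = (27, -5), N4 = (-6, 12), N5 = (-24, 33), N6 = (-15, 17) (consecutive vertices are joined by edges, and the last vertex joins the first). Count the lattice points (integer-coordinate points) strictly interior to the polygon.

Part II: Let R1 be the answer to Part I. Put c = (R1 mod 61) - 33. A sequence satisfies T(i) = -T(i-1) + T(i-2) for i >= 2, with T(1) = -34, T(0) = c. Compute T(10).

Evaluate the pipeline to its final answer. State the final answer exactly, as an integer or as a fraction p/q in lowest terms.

2074

Part I: cross terms: (-9*-8 - 22*-40)=952, (22*-5 - 27*-8)=106, (27*12 - -6*-5)=294, (-6*33 - -24*12)=90, (-24*17 - -15*33)=87, (-15*-40 - -9*17)=753; twice the area = |2282| = 2282; area = 1141; boundary points = 1 + 1 + 1 + 3 + 1 + 3 = 10; strictly interior points = area - boundary/2 + 1 = 1137; answer 1137
Part II: R1 = 1137; c = 6; T(2) = -1*(-34) + 1*(6) = 40; iterating: T(2)=40, T(3)=-74, T(4)=114, T(5)=-188, T(6)=302, T(7)=-490, T(8)=792, T(9)=-1282, T(10)=2074; answer 2074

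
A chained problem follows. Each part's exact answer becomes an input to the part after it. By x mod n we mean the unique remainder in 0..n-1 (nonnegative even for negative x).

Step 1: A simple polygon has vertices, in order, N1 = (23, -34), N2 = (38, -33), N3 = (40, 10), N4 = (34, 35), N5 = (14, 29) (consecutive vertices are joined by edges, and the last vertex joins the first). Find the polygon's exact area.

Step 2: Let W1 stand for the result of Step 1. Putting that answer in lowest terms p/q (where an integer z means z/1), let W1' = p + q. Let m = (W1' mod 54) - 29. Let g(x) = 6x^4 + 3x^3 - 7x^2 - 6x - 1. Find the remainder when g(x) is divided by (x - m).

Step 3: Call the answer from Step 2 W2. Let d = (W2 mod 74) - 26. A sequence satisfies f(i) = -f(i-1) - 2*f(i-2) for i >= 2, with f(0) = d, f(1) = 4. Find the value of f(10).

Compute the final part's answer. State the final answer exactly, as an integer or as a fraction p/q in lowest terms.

-806

Step 1: cross terms: (23*-33 - 38*-34)=533, (38*10 - 40*-33)=1700, (40*35 - 34*10)=1060, (34*29 - 14*35)=496, (14*-34 - 23*29)=-1143; twice the area = |2646| = 2646; area = 1323; answer 1323
Step 2: W1 = 1323; threaded value p + q = 1324; m = -1; remainder = value at the root: 6*(-1)^4 + 3*(-1)^3 - 7*(-1)^2 - 6*(-1)^1 - 1 = (6) + (-3) + (-7) + (6) + (-1) = 1; answer 1
Step 3: W2 = 1; d = -25; f(2) = -1*(4) - 2*(-25) = 46; iterating: f(2)=46, f(3)=-54, f(4)=-38, f(5)=146, f(6)=-70, f(7)=-222, f(8)=362, f(9)=82, f(10)=-806; answer -806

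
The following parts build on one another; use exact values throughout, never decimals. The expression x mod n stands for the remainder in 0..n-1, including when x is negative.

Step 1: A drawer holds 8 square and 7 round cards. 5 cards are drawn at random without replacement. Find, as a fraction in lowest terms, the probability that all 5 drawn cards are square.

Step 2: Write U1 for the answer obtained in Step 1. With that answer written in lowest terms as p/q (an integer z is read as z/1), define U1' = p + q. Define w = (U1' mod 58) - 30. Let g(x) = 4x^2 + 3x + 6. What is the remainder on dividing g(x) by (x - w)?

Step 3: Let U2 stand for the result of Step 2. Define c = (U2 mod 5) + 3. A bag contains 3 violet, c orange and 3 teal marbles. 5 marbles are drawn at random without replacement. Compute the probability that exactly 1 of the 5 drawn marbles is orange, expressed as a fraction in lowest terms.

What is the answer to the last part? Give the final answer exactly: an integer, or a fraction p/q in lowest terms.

Step 1: total draws C(15,5) = 3003; favorable C(8,5) = 56; P = 8/429; answer 8/429
Step 2: U1 = 8/429; threaded value p + q = 437; w = 1; remainder = value at the root: 4*(1)^2 + 3*(1)^1 + 6 = (4) + (3) + (6) = 13; answer 13
Step 3: U2 = 13; c = 6; total draws C(12,5) = 792; favorable C(6,1)*C(6,4) = 90; P = 5/44; answer 5/44

5/44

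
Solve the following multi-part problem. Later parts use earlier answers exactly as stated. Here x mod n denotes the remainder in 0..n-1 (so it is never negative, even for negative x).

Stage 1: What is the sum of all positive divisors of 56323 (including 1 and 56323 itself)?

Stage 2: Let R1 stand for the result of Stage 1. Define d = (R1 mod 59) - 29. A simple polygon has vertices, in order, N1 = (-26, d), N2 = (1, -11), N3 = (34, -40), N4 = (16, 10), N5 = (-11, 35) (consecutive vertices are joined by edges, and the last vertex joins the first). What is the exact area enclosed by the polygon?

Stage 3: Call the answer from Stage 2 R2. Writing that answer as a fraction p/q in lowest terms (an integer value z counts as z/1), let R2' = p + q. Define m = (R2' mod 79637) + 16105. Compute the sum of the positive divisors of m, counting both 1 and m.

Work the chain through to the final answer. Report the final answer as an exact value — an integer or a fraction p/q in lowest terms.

30954

Stage 1: 56323 = 151 * 373; sigma = (1 + 151) * (1 + 373) = 152 * 374 = 56848; answer 56848
Stage 2: R1 = 56848; d = 2; cross terms: (-26*-11 - 1*2)=284, (1*-40 - 34*-11)=334, (34*10 - 16*-40)=980, (16*35 - -11*10)=670, (-11*2 - -26*35)=888; twice the area = |3156| = 3156; area = 1578; answer 1578
Stage 3: R2 = 1578; threaded value p + q = 1579; m = 17684; 17684 = 2^2 * 4421; sigma = (1 + 2 + 4) * (1 + 4421) = 7 * 4422 = 30954; answer 30954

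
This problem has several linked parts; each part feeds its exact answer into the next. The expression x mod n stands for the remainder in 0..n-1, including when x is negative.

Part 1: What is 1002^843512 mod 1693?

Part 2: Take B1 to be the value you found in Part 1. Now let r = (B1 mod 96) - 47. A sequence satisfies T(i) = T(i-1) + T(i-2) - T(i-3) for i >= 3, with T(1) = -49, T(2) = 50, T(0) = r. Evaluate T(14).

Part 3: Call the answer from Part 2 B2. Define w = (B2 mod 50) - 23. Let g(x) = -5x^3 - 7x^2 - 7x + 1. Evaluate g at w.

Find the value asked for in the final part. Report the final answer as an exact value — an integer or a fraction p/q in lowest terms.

Part 1: squarings mod 1693: 1002^1=1002, 1002^2=55, 1002^4=1332, 1002^8=1653, 1002^16=1600, 1002^32=184, 1002^64=1689, 1002^128=16, 1002^256=256, 1002^512=1202, 1002^1024=675, 1002^2048=208, 1002^4096=939, 1002^8192=1361, 1002^16384=179, 1002^32768=1567, 1002^65536=639, 1002^131072=308, 1002^262144=56, 1002^524288=1443; 1002^843512 = 1002^8 * 1002^16 * 1002^32 * 1002^64 * 1002^128 * 1002^512 * 1002^1024 * 1002^2048 * 1002^4096 * 1002^16384 * 1002^32768 * 1002^262144 * 1002^524288 = 148 (mod 1693); answer 148
Part 2: B1 = 148; r = 5; T(3) = 1*(50) + 1*(-49) - 1*(5) = -4; iterating: T(3)=-4, T(4)=95, T(5)=41, T(6)=140, T(7)=86, T(8)=185, T(9)=131, T(10)=230, T(11)=176, T(12)=275, T(13)=221, T(14)=320; answer 320
Part 3: B2 = 320; w = -3; -5*(-3)^3 - 7*(-3)^2 - 7*(-3)^1 + 1 = (135) + (-63) + (21) + (1) = 94; answer 94

94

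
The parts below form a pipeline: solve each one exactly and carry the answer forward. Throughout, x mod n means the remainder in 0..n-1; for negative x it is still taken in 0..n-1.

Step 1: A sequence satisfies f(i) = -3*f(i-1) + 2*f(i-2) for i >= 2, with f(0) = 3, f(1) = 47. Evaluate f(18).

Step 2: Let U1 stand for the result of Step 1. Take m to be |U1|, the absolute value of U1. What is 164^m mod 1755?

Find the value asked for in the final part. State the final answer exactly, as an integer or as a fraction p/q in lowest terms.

629

Step 1: f(2) = -3*(47) + 2*(3) = -135; iterating: f(2)=-135, f(3)=499, f(4)=-1767, f(5)=6299, f(6)=-22431, f(7)=79891, f(8)=-284535, f(9)=1013387, f(10)=-3609231, f(11)=12854467, f(12)=-45781863, f(13)=163054523, f(14)=-580727295, f(15)=2068290931, f(16)=-7366327383, f(17)=26235564011, f(18)=-93439346799; answer -93439346799
Step 2: U1 = -93439346799; m = 93439346799; squarings mod 1755: 164^1=164, 164^2=571, 164^4=1366, 164^8=391, 164^16=196, 164^32=1561, 164^64=781, 164^128=976, 164^256=1366, 164^512=391, 164^1024=196, 164^2048=1561, 164^4096=781, 164^8192=976, 164^16384=1366, 164^32768=391, 164^65536=196, 164^131072=1561, 164^262144=781, 164^524288=976, 164^1048576=1366, 164^2097152=391, 164^4194304=196, 164^8388608=1561, 164^16777216=781, 164^33554432=976, 164^67108864=1366, 164^134217728=391, 164^268435456=196, 164^536870912=1561, 164^1073741824=781, 164^2147483648=976, 164^4294967296=1366, 164^8589934592=391, 164^17179869184=196, 164^34359738368=1561, 164^68719476736=781; 164^93439346799 = 164^1 * 164^2 * 164^4 * 164^8 * 164^32 * 164^64 * 164^2048 * 164^16384 * 164^65536 * 164^131072 * 164^524288 * 164^2097152 * 164^4194304 * 164^16777216 * 164^1073741824 * 164^2147483648 * 164^4294967296 * 164^17179869184 * 164^68719476736 = 629 (mod 1755); answer 629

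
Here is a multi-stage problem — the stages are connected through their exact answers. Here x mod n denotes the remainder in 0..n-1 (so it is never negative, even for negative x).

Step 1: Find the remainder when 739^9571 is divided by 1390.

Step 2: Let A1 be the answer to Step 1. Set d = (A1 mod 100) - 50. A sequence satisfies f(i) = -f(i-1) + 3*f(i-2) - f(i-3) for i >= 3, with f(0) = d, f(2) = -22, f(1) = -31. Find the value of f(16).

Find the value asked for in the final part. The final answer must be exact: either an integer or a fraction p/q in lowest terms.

Step 1: squarings mod 1390: 739^1=739, 739^2=1241, 739^4=1351, 739^8=131, 739^16=481, 739^32=621, 739^64=611, 739^128=801, 739^256=811, 739^512=251, 739^1024=451, 739^2048=461, 739^4096=1241, 739^8192=1351; 739^9571 = 739^1 * 739^2 * 739^32 * 739^64 * 739^256 * 739^1024 * 739^8192 = 1089 (mod 1390); answer 1089
Step 2: A1 = 1089; d = 39; f(3) = -1*(-22) + 3*(-31) - 1*(39) = -110; iterating: f(3)=-110, f(4)=75, f(5)=-383, f(6)=718, f(7)=-1942, f(8)=4479, f(9)=-11023, f(10)=26402, f(11)=-63950, f(12)=154179, f(13)=-372431, f(14)=898918, f(15)=-2170390, f(16)=5239575; answer 5239575

5239575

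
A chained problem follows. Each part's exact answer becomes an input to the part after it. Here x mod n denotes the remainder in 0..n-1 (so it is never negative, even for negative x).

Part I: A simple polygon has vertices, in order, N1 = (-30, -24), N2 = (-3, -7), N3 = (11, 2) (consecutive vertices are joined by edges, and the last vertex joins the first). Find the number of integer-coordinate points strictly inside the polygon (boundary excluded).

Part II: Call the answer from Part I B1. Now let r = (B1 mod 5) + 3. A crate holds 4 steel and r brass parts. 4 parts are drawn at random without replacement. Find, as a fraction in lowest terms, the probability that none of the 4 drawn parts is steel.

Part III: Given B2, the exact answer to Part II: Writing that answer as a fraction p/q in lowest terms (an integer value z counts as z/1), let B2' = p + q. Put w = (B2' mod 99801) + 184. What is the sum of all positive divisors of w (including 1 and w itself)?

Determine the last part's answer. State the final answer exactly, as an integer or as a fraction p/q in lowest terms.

624

Part I: cross terms: (-30*-7 - -3*-24)=138, (-3*2 - 11*-7)=71, (11*-24 - -30*2)=-204; twice the area = |5| = 5; area = 5/2; boundary points = 1 + 1 + 1 = 3; strictly interior points = area - boundary/2 + 1 = 2; answer 2
Part II: B1 = 2; r = 5; total draws C(9,4) = 126; favorable C(5,4) = 5; P = 5/126; answer 5/126
Part III: B2 = 5/126; threaded value p + q = 131; w = 315; 315 = 3^2 * 5 * 7; sigma = (1 + 3 + 9) * (1 + 5) * (1 + 7) = 13 * 6 * 8 = 624; answer 624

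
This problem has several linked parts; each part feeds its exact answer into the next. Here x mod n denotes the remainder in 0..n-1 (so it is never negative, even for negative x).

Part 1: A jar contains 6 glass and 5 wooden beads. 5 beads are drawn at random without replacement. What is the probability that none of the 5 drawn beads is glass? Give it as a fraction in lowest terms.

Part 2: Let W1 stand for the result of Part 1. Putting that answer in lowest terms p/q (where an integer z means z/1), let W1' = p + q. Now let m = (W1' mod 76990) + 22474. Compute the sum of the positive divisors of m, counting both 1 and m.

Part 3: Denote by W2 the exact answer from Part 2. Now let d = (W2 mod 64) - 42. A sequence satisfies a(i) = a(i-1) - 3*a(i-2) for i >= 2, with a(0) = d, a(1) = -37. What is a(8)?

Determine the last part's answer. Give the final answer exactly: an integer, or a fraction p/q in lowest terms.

Part 1: total draws C(11,5) = 462; favorable C(5,5) = 1; P = 1/462; answer 1/462
Part 2: W1 = 1/462; threaded value p + q = 463; m = 22937; 22937 is prime, so its only divisors are 1 and 22937; sigma = 1 + 22937 = 22938; answer 22938
Part 3: W2 = 22938; d = -16; a(2) = 1*(-37) - 3*(-16) = 11; iterating: a(2)=11, a(3)=122, a(4)=89, a(5)=-277, a(6)=-544, a(7)=287, a(8)=1919; answer 1919

1919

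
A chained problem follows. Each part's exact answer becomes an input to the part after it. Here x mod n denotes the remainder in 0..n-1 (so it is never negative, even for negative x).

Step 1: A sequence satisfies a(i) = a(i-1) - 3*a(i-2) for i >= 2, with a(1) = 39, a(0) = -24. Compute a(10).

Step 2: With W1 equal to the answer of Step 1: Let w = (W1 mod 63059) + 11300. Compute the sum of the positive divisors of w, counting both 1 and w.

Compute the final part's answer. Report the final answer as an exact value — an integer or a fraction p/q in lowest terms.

Step 1: a(2) = 1*(39) - 3*(-24) = 111; iterating: a(2)=111, a(3)=-6, a(4)=-339, a(5)=-321, a(6)=696, a(7)=1659, a(8)=-429, a(9)=-5406, a(10)=-4119; answer -4119
Step 2: W1 = -4119; w = 70240; 70240 = 2^5 * 5 * 439; sigma = (1 + 2 + 4 + 8 + 16 + 32) * (1 + 5) * (1 + 439) = 63 * 6 * 440 = 166320; answer 166320

166320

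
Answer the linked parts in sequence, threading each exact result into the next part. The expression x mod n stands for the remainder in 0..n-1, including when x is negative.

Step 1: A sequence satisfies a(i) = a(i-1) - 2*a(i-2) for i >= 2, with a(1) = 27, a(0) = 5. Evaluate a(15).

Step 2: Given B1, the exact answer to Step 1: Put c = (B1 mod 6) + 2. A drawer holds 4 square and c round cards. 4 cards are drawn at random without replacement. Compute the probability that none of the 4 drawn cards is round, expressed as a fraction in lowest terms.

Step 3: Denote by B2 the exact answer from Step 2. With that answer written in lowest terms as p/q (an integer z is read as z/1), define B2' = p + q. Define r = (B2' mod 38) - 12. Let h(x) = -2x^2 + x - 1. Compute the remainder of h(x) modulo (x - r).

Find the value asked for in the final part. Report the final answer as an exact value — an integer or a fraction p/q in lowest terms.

Step 1: a(2) = 1*(27) - 2*(5) = 17; iterating: a(2)=17, a(3)=-37, a(4)=-71, a(5)=3, a(6)=145, a(7)=139, a(8)=-151, a(9)=-429, a(10)=-127, a(11)=731, a(12)=985, a(13)=-477, a(14)=-2447, a(15)=-1493; answer -1493
Step 2: B1 = -1493; c = 3; total draws C(7,4) = 35; favorable C(4,4) = 1; P = 1/35; answer 1/35
Step 3: B2 = 1/35; threaded value p + q = 36; r = 24; remainder = value at the root: -2*(24)^2 + 1*(24)^1 - 1 = (-1152) + (24) + (-1) = -1129; answer -1129

-1129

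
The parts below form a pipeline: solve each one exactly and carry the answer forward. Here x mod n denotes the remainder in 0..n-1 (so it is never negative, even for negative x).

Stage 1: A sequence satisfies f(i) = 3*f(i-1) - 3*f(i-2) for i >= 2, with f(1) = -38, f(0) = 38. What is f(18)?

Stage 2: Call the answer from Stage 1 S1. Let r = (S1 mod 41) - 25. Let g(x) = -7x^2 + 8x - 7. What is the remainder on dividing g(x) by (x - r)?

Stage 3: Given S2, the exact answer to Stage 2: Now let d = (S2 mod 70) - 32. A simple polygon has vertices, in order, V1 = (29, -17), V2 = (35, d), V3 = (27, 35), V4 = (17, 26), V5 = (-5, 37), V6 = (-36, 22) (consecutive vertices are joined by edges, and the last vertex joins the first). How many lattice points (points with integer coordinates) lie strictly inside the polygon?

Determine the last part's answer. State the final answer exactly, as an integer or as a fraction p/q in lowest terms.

1926

Stage 1: f(2) = 3*(-38) - 3*(38) = -228; iterating: f(2)=-228, f(3)=-570, f(4)=-1026, f(5)=-1368, f(6)=-1026, f(7)=1026, f(8)=6156, f(9)=15390, f(10)=27702, f(11)=36936, f(12)=27702, f(13)=-27702, f(14)=-166212, f(15)=-415530, f(16)=-747954, f(17)=-997272, f(18)=-747954; answer -747954
Stage 2: S1 = -747954; r = -16; remainder = value at the root: -7*(-16)^2 + 8*(-16)^1 - 7 = (-1792) + (-128) + (-7) = -1927; answer -1927
Stage 3: S2 = -1927; d = 1; cross terms: (29*1 - 35*-17)=624, (35*35 - 27*1)=1198, (27*26 - 17*35)=107, (17*37 - -5*26)=759, (-5*22 - -36*37)=1222, (-36*-17 - 29*22)=-26; twice the area = |3884| = 3884; area = 1942; boundary points = 6 + 2 + 1 + 11 + 1 + 13 = 34; strictly interior points = area - boundary/2 + 1 = 1926; answer 1926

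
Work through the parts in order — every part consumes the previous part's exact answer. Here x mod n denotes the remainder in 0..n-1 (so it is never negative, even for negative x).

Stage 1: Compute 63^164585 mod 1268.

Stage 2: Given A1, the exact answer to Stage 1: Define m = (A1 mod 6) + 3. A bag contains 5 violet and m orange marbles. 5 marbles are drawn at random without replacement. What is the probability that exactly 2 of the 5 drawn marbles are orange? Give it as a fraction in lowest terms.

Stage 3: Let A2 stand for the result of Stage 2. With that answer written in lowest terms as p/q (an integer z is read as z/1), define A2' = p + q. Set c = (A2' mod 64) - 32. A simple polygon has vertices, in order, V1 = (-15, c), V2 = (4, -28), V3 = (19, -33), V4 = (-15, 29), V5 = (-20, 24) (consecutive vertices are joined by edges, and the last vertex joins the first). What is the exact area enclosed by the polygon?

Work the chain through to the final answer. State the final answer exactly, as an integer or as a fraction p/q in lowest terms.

Stage 1: squarings mod 1268: 63^1=63, 63^2=165, 63^4=597, 63^8=101, 63^16=57, 63^32=713, 63^64=1169, 63^128=925, 63^256=993, 63^512=813, 63^1024=341, 63^2048=893, 63^4096=1145, 63^8192=1181, 63^16384=1229, 63^32768=253, 63^65536=609, 63^131072=625; 63^164585 = 63^1 * 63^8 * 63^32 * 63^64 * 63^128 * 63^512 * 63^32768 * 63^131072 = 15 (mod 1268); answer 15
Stage 2: A1 = 15; m = 6; total draws C(11,5) = 462; favorable C(6,2)*C(5,3) = 150; P = 25/77; answer 25/77
Stage 3: A2 = 25/77; threaded value p + q = 102; c = 6; cross terms: (-15*-28 - 4*6)=396, (4*-33 - 19*-28)=400, (19*29 - -15*-33)=56, (-15*24 - -20*29)=220, (-20*6 - -15*24)=240; twice the area = |1312| = 1312; area = 656; answer 656

656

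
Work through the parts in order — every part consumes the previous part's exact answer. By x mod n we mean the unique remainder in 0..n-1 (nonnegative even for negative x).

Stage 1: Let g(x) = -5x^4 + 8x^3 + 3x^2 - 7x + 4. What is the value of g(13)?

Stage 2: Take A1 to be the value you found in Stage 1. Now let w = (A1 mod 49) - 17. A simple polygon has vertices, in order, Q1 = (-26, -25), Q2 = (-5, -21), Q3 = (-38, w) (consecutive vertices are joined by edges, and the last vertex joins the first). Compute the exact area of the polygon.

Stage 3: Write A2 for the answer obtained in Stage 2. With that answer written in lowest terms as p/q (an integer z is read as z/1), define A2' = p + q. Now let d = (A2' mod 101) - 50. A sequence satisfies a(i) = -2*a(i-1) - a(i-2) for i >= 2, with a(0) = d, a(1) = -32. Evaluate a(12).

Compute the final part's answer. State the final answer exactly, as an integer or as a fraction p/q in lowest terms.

824

Stage 1: -5*(13)^4 + 8*(13)^3 + 3*(13)^2 - 7*(13)^1 + 4 = (-142805) + (17576) + (507) + (-91) + (4) = -124809; answer -124809
Stage 2: A1 = -124809; w = 26; cross terms: (-26*-21 - -5*-25)=421, (-5*26 - -38*-21)=-928, (-38*-25 - -26*26)=1626; twice the area = |1119| = 1119; area = 1119/2; answer 1119/2
Stage 3: A2 = 1119/2; threaded value p + q = 1121; d = -40; a(2) = -2*(-32) - 1*(-40) = 104; iterating: a(2)=104, a(3)=-176, a(4)=248, a(5)=-320, a(6)=392, a(7)=-464, a(8)=536, a(9)=-608, a(10)=680, a(11)=-752, a(12)=824; answer 824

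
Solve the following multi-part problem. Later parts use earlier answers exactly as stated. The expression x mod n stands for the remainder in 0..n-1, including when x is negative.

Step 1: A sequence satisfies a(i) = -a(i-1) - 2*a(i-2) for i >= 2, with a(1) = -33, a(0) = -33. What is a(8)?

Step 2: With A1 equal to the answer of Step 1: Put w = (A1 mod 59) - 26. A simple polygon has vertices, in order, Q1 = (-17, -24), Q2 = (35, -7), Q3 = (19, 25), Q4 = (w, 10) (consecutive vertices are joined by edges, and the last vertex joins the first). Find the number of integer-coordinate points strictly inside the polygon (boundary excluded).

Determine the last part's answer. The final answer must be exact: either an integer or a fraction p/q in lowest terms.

1554

Step 1: a(2) = -1*(-33) - 2*(-33) = 99; iterating: a(2)=99, a(3)=-33, a(4)=-165, a(5)=231, a(6)=99, a(7)=-561, a(8)=363; answer 363
Step 2: A1 = 363; w = -17; cross terms: (-17*-7 - 35*-24)=959, (35*25 - 19*-7)=1008, (19*10 - -17*25)=615, (-17*-24 - -17*10)=578; twice the area = |3160| = 3160; area = 1580; boundary points = 1 + 16 + 3 + 34 = 54; strictly interior points = area - boundary/2 + 1 = 1554; answer 1554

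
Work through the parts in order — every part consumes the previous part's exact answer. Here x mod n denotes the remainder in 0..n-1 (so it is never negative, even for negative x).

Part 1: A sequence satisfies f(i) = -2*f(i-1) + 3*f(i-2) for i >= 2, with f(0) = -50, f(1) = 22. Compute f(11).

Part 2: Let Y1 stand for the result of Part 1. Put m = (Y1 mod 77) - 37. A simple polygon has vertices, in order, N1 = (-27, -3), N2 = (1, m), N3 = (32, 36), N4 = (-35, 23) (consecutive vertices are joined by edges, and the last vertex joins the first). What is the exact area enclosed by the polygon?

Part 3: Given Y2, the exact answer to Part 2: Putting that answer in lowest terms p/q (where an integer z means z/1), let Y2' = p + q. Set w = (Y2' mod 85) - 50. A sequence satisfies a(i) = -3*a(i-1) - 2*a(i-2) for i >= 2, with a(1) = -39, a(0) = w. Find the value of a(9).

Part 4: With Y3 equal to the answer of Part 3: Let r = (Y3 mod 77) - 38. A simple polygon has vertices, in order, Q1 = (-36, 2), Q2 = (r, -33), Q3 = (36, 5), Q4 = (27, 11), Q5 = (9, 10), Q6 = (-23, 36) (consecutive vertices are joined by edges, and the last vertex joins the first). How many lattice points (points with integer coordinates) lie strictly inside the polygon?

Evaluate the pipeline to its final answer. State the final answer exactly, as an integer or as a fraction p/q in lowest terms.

Part 1: f(2) = -2*(22) + 3*(-50) = -194; iterating: f(2)=-194, f(3)=454, f(4)=-1490, f(5)=4342, f(6)=-13154, f(7)=39334, f(8)=-118130, f(9)=354262, f(10)=-1062914, f(11)=3188614; answer 3188614
Part 2: Y1 = 3188614; m = 7; cross terms: (-27*7 - 1*-3)=-186, (1*36 - 32*7)=-188, (32*23 - -35*36)=1996, (-35*-3 - -27*23)=726; twice the area = |2348| = 2348; area = 1174; answer 1174
Part 3: Y2 = 1174; threaded value p + q = 1175; w = 20; a(2) = -3*(-39) - 2*(20) = 77; iterating: a(2)=77, a(3)=-153, a(4)=305, a(5)=-609, a(6)=1217, a(7)=-2433, a(8)=4865, a(9)=-9729; answer -9729
Part 4: Y3 = -9729; r = 12; cross terms: (-36*-33 - 12*2)=1164, (12*5 - 36*-33)=1248, (36*11 - 27*5)=261, (27*10 - 9*11)=171, (9*36 - -23*10)=554, (-23*2 - -36*36)=1250; twice the area = |4648| = 4648; area = 2324; boundary points = 1 + 2 + 3 + 1 + 2 + 1 = 10; strictly interior points = area - boundary/2 + 1 = 2320; answer 2320

2320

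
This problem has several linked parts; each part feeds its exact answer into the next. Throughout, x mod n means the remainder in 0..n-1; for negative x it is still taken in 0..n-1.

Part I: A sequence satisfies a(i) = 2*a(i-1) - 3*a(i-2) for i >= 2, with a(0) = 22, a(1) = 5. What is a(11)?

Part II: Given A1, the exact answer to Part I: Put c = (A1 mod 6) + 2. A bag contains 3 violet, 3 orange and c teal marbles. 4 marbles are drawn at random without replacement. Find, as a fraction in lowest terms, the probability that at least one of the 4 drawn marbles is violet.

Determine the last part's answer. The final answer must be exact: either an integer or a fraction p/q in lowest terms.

101/143

Part I: a(2) = 2*(5) - 3*(22) = -56; iterating: a(2)=-56, a(3)=-127, a(4)=-86, a(5)=209, a(6)=676, a(7)=725, a(8)=-578, a(9)=-3331, a(10)=-4928, a(11)=137; answer 137
Part II: A1 = 137; c = 7; total draws C(13,4) = 715; complement C(10,4) = 210; favorable 715 - 210 = 505; P = 101/143; answer 101/143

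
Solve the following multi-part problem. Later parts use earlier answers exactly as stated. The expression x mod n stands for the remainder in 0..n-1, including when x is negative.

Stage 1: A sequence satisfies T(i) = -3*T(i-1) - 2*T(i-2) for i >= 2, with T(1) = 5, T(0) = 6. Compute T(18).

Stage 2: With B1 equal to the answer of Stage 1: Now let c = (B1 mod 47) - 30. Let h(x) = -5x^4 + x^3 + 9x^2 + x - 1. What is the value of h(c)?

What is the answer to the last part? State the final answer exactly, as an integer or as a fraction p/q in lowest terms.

-6379

Stage 1: T(2) = -3*(5) - 2*(6) = -27; iterating: T(2)=-27, T(3)=71, T(4)=-159, T(5)=335, T(6)=-687, T(7)=1391, T(8)=-2799, T(9)=5615, T(10)=-11247, T(11)=22511, T(12)=-45039, T(13)=90095, T(14)=-180207, T(15)=360431, T(16)=-720879, T(17)=1441775, T(18)=-2883567; answer -2883567
Stage 2: B1 = -2883567; c = -6; -5*(-6)^4 + 1*(-6)^3 + 9*(-6)^2 + 1*(-6)^1 - 1 = (-6480) + (-216) + (324) + (-6) + (-1) = -6379; answer -6379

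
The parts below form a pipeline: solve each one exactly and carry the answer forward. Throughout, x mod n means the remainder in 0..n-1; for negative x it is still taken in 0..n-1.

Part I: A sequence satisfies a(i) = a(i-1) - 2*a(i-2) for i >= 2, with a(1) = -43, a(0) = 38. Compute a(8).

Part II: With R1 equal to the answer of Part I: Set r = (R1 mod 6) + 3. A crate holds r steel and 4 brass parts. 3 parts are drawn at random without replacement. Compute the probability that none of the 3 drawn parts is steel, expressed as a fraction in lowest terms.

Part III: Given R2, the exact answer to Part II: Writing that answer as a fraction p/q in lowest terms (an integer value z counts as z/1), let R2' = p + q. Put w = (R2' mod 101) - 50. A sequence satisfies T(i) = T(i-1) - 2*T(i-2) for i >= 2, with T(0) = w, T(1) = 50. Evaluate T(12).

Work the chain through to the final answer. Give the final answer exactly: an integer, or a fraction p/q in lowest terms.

Part I: a(2) = 1*(-43) - 2*(38) = -119; iterating: a(2)=-119, a(3)=-33, a(4)=205, a(5)=271, a(6)=-139, a(7)=-681, a(8)=-403; answer -403
Part II: R1 = -403; r = 8; total draws C(12,3) = 220; favorable C(4,3) = 4; P = 1/55; answer 1/55
Part III: R2 = 1/55; threaded value p + q = 56; w = 6; T(2) = 1*(50) - 2*(6) = 38; iterating: T(2)=38, T(3)=-62, T(4)=-138, T(5)=-14, T(6)=262, T(7)=290, T(8)=-234, T(9)=-814, T(10)=-346, T(11)=1282, T(12)=1974; answer 1974

1974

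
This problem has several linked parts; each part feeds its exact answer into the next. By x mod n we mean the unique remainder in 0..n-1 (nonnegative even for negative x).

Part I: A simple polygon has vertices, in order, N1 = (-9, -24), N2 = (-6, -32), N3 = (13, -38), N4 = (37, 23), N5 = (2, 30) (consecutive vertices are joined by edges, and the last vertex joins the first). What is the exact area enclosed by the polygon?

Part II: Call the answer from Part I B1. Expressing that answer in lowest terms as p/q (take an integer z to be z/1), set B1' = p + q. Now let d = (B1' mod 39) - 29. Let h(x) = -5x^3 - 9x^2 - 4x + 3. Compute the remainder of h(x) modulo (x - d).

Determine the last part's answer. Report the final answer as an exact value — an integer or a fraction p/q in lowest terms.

-3165

Part I: cross terms: (-9*-32 - -6*-24)=144, (-6*-38 - 13*-32)=644, (13*23 - 37*-38)=1705, (37*30 - 2*23)=1064, (2*-24 - -9*30)=222; twice the area = |3779| = 3779; area = 3779/2; answer 3779/2
Part II: B1 = 3779/2; threaded value p + q = 3781; d = 8; remainder = value at the root: -5*(8)^3 - 9*(8)^2 - 4*(8)^1 + 3 = (-2560) + (-576) + (-32) + (3) = -3165; answer -3165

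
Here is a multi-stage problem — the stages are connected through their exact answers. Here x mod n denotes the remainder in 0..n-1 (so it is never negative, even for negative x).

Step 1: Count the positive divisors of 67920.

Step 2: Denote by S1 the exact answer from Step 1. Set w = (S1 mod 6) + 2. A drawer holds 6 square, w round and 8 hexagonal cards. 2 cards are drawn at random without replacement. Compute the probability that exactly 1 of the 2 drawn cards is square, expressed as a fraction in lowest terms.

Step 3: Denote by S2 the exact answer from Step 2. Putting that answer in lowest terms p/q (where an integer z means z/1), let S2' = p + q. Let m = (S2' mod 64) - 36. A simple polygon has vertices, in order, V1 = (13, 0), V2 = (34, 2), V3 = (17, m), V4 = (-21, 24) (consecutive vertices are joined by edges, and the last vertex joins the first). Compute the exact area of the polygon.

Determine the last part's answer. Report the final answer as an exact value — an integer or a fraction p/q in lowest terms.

Step 1: 67920 = 2^4 * 3 * 5 * 283; number of divisors = (4+1) * (1+1) * (1+1) * (1+1) = 40; answer 40
Step 2: S1 = 40; w = 6; total draws C(20,2) = 190; favorable C(6,1)*C(14,1) = 84; P = 42/95; answer 42/95
Step 3: S2 = 42/95; threaded value p + q = 137; m = -27; cross terms: (13*2 - 34*0)=26, (34*-27 - 17*2)=-952, (17*24 - -21*-27)=-159, (-21*0 - 13*24)=-312; twice the area = |-1397| = 1397; area = 1397/2; answer 1397/2

1397/2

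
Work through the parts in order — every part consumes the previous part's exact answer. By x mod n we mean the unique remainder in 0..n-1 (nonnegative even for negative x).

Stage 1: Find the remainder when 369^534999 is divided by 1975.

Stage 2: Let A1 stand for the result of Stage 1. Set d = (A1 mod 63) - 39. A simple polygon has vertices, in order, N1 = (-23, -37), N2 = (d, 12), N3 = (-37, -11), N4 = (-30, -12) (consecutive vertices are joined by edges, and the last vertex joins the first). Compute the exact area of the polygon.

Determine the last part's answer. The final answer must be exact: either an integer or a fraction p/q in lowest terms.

Stage 1: squarings mod 1975: 369^1=369, 369^2=1861, 369^4=1146, 369^8=1916, 369^16=1506, 369^32=736, 369^64=546, 369^128=1866, 369^256=31, 369^512=961, 369^1024=1196, 369^2048=516, 369^4096=1606, 369^8192=1861, 369^16384=1146, 369^32768=1916, 369^65536=1506, 369^131072=736, 369^262144=546, 369^524288=1866; 369^534999 = 369^1 * 369^2 * 369^4 * 369^16 * 369^64 * 369^128 * 369^256 * 369^2048 * 369^8192 * 369^524288 = 1054 (mod 1975); answer 1054
Stage 2: A1 = 1054; d = 7; cross terms: (-23*12 - 7*-37)=-17, (7*-11 - -37*12)=367, (-37*-12 - -30*-11)=114, (-30*-37 - -23*-12)=834; twice the area = |1298| = 1298; area = 649; answer 649

649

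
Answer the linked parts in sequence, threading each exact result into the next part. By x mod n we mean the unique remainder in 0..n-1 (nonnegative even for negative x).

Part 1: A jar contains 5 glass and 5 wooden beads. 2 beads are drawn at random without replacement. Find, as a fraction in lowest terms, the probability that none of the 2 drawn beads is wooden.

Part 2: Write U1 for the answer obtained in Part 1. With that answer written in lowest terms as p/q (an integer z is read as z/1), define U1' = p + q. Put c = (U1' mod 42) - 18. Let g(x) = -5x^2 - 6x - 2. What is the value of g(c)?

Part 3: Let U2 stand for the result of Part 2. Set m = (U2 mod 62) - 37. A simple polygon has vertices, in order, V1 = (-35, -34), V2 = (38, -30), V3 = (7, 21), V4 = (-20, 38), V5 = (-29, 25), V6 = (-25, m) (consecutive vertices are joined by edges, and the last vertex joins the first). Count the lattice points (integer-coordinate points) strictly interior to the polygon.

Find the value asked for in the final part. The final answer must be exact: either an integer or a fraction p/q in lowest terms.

Part 1: total draws C(10,2) = 45; favorable C(5,2) = 10; P = 2/9; answer 2/9
Part 2: U1 = 2/9; threaded value p + q = 11; c = -7; -5*(-7)^2 - 6*(-7)^1 - 2 = (-245) + (42) + (-2) = -205; answer -205
Part 3: U2 = -205; m = 6; cross terms: (-35*-30 - 38*-34)=2342, (38*21 - 7*-30)=1008, (7*38 - -20*21)=686, (-20*25 - -29*38)=602, (-29*6 - -25*25)=451, (-25*-34 - -35*6)=1060; twice the area = |6149| = 6149; area = 6149/2; boundary points = 1 + 1 + 1 + 1 + 1 + 10 = 15; strictly interior points = area - boundary/2 + 1 = 3068; answer 3068

3068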